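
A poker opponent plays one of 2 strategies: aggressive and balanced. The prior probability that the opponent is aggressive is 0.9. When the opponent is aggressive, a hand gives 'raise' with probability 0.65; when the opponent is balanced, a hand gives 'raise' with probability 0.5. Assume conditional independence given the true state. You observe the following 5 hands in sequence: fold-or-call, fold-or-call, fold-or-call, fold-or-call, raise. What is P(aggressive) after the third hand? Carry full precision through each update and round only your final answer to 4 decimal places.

After 'fold-or-call': P(aggressive) = 0.35·0.9000 / (0.35·0.9000 + 0.5·0.1000) ≈ 0.8630
After 'fold-or-call': P(aggressive) = 0.35·0.8630 / (0.35·0.8630 + 0.5·0.1370) ≈ 0.8152
After 'fold-or-call': P(aggressive) = 0.35·0.8152 / (0.35·0.8152 + 0.5·0.1848) ≈ 0.7553

0.7553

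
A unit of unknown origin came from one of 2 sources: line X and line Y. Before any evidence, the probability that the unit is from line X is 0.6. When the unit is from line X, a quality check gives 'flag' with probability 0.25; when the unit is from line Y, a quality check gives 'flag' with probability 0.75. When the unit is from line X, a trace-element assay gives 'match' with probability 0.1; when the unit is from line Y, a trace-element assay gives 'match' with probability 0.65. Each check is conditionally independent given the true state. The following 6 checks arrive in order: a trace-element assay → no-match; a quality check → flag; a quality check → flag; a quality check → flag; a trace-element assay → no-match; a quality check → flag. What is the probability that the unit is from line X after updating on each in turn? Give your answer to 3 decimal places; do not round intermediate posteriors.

0.109

Apply Bayes' rule sequentially, carrying P(line X) forward.
After a trace-element assay='no-match': P(line X) = 0.9·0.6000 / (0.9·0.6000 + 0.35·0.4000) ≈ 0.7941
After a quality check='flag': P(line X) = 0.25·0.7941 / (0.25·0.7941 + 0.75·0.2059) ≈ 0.5625
After a quality check='flag': P(line X) = 0.25·0.5625 / (0.25·0.5625 + 0.75·0.4375) ≈ 0.3000
After a quality check='flag': P(line X) = 0.25·0.3000 / (0.25·0.3000 + 0.75·0.7000) ≈ 0.1250
After a trace-element assay='no-match': P(line X) = 0.9·0.1250 / (0.9·0.1250 + 0.35·0.8750) ≈ 0.2687
After a quality check='flag': P(line X) = 0.25·0.2687 / (0.25·0.2687 + 0.75·0.7313) ≈ 0.1091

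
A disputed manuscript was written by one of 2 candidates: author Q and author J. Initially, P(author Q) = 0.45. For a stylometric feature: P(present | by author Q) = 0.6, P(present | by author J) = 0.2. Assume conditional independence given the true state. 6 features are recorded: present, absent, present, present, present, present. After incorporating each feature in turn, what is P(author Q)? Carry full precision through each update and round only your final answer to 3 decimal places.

After 'present': P(author Q) = 0.6·0.4500 / (0.6·0.4500 + 0.2·0.5500) ≈ 0.7105
After 'absent': P(author Q) = 0.4·0.7105 / (0.4·0.7105 + 0.8·0.2895) ≈ 0.5510
After 'present': P(author Q) = 0.6·0.5510 / (0.6·0.5510 + 0.2·0.4490) ≈ 0.7864
After 'present': P(author Q) = 0.6·0.7864 / (0.6·0.7864 + 0.2·0.2136) ≈ 0.9170
After 'present': P(author Q) = 0.6·0.9170 / (0.6·0.9170 + 0.2·0.0830) ≈ 0.9707
After 'present': P(author Q) = 0.6·0.9707 / (0.6·0.9707 + 0.2·0.0293) ≈ 0.9900

0.990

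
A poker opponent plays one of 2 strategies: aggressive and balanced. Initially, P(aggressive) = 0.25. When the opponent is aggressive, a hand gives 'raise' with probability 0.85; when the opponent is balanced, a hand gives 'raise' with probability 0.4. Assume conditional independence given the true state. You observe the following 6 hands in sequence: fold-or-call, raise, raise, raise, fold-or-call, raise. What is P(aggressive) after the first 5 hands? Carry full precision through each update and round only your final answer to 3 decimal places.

Apply Bayes' rule sequentially, carrying P(aggressive) forward.
After 'fold-or-call': P(aggressive) = 0.15·0.2500 / (0.15·0.2500 + 0.6·0.7500) ≈ 0.0769
After 'raise': P(aggressive) = 0.85·0.0769 / (0.85·0.0769 + 0.4·0.9231) ≈ 0.1504
After 'raise': P(aggressive) = 0.85·0.1504 / (0.85·0.1504 + 0.4·0.8496) ≈ 0.2734
After 'raise': P(aggressive) = 0.85·0.2734 / (0.85·0.2734 + 0.4·0.7266) ≈ 0.4443
After 'fold-or-call': P(aggressive) = 0.15·0.4443 / (0.15·0.4443 + 0.6·0.5557) ≈ 0.1666

0.167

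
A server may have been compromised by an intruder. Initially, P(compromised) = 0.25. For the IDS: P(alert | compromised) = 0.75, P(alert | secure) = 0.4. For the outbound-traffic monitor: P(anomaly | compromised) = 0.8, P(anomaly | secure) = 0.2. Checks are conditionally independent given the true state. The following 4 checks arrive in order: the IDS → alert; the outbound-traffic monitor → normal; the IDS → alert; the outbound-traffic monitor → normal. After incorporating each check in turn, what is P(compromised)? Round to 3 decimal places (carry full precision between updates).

After the IDS='alert': P(compromised) = 0.75·0.2500 / (0.75·0.2500 + 0.4·0.7500) ≈ 0.3846
After the outbound-traffic monitor='normal': P(compromised) = 0.2·0.3846 / (0.2·0.3846 + 0.8·0.6154) ≈ 0.1351
After the IDS='alert': P(compromised) = 0.75·0.1351 / (0.75·0.1351 + 0.4·0.8649) ≈ 0.2266
After the outbound-traffic monitor='normal': P(compromised) = 0.2·0.2266 / (0.2·0.2266 + 0.8·0.7734) ≈ 0.0682

0.068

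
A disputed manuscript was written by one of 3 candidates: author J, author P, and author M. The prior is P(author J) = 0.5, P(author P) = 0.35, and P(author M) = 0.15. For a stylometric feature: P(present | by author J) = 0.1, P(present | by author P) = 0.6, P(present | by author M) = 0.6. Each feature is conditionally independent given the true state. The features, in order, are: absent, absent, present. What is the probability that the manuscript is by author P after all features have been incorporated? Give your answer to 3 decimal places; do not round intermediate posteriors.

0.380

After 'absent': normaliser = 0.9·0.5000 + 0.4·0.3500 + 0.4·0.1500; P(author J) ≈ 0.6923, P(author P) ≈ 0.2154, P(author M) ≈ 0.0923
After 'absent': normaliser = 0.9·0.6923 + 0.4·0.2154 + 0.4·0.0923; P(author J) ≈ 0.8351, P(author P) ≈ 0.1155, P(author M) ≈ 0.0495
After 'present': normaliser = 0.1·0.8351 + 0.6·0.1155 + 0.6·0.0495; P(author J) ≈ 0.4576, P(author P) ≈ 0.3797, P(author M) ≈ 0.1627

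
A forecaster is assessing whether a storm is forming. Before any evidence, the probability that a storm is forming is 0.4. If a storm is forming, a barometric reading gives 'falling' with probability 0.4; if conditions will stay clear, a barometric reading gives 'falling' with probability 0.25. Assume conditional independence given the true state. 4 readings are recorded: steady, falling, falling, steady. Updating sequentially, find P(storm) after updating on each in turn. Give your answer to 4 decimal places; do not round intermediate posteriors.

After 'steady': P(storm) = 0.6·0.4000 / (0.6·0.4000 + 0.75·0.6000) ≈ 0.3478
After 'falling': P(storm) = 0.4·0.3478 / (0.4·0.3478 + 0.25·0.6522) ≈ 0.4604
After 'falling': P(storm) = 0.4·0.4604 / (0.4·0.4604 + 0.25·0.5396) ≈ 0.5772
After 'steady': P(storm) = 0.6·0.5772 / (0.6·0.5772 + 0.75·0.4228) ≈ 0.5220

0.5220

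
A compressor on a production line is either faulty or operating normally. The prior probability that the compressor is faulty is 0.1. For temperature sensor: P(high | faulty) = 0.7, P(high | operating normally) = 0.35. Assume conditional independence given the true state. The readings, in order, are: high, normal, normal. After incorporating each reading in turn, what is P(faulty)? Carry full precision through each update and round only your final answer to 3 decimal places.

0.045

After 'high': P(faulty) = 0.7·0.1000 / (0.7·0.1000 + 0.35·0.9000) ≈ 0.1818
After 'normal': P(faulty) = 0.3·0.1818 / (0.3·0.1818 + 0.65·0.8182) ≈ 0.0930
After 'normal': P(faulty) = 0.3·0.0930 / (0.3·0.0930 + 0.65·0.9070) ≈ 0.0452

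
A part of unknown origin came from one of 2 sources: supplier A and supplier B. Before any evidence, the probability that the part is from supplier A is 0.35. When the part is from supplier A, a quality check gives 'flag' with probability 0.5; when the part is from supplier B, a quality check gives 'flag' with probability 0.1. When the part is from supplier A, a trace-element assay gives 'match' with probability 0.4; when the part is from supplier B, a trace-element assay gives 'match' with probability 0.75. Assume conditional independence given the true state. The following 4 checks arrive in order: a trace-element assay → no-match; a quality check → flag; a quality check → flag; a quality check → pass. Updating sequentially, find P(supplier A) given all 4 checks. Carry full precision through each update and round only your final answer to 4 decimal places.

0.9472

Apply Bayes' rule sequentially, carrying P(supplier A) forward.
After a trace-element assay='no-match': P(supplier A) = 0.6·0.3500 / (0.6·0.3500 + 0.25·0.6500) ≈ 0.5638
After a quality check='flag': P(supplier A) = 0.5·0.5638 / (0.5·0.5638 + 0.1·0.4362) ≈ 0.8660
After a quality check='flag': P(supplier A) = 0.5·0.8660 / (0.5·0.8660 + 0.1·0.1340) ≈ 0.9700
After a quality check='pass': P(supplier A) = 0.5·0.9700 / (0.5·0.9700 + 0.9·0.0300) ≈ 0.9472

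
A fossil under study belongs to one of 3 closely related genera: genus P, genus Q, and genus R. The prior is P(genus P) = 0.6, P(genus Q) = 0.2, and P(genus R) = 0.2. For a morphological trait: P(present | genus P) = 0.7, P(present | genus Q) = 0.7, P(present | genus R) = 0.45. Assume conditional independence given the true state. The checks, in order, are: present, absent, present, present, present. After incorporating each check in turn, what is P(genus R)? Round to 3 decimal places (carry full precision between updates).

0.073

Each posterior becomes the prior for the next update.
After 'present': normaliser = 0.7·0.6000 + 0.7·0.2000 + 0.45·0.2000; P(genus P) ≈ 0.6462, P(genus Q) ≈ 0.2154, P(genus R) ≈ 0.1385
After 'absent': normaliser = 0.3·0.6462 + 0.3·0.2154 + 0.55·0.1385; P(genus P) ≈ 0.5793, P(genus Q) ≈ 0.1931, P(genus R) ≈ 0.2276
After 'present': normaliser = 0.7·0.5793 + 0.7·0.1931 + 0.45·0.2276; P(genus P) ≈ 0.6306, P(genus Q) ≈ 0.2102, P(genus R) ≈ 0.1592
After 'present': normaliser = 0.7·0.6306 + 0.7·0.2102 + 0.45·0.1592; P(genus P) ≈ 0.6686, P(genus Q) ≈ 0.2229, P(genus R) ≈ 0.1085
After 'present': normaliser = 0.7·0.6686 + 0.7·0.2229 + 0.45·0.1085; P(genus P) ≈ 0.6956, P(genus Q) ≈ 0.2319, P(genus R) ≈ 0.0726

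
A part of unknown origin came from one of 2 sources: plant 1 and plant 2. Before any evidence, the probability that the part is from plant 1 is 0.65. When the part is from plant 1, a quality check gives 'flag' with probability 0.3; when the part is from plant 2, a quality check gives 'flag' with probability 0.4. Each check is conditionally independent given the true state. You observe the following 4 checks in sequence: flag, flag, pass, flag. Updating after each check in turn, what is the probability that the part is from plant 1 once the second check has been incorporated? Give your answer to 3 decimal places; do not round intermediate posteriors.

After 'flag': P(plant 1) = 0.3·0.6500 / (0.3·0.6500 + 0.4·0.3500) ≈ 0.5821
After 'flag': P(plant 1) = 0.3·0.5821 / (0.3·0.5821 + 0.4·0.4179) ≈ 0.5109

0.511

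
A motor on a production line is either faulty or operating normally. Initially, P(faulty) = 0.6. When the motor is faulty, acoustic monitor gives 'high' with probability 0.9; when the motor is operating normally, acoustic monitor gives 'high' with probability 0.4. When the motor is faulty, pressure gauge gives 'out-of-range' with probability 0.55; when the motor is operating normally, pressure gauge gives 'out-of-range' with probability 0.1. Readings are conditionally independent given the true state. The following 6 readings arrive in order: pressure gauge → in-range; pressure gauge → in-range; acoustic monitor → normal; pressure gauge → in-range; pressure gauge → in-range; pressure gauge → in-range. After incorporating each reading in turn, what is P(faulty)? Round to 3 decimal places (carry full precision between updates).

0.008

After pressure gauge='in-range': P(faulty) = 0.45·0.6000 / (0.45·0.6000 + 0.9·0.4000) ≈ 0.4286
After pressure gauge='in-range': P(faulty) = 0.45·0.4286 / (0.45·0.4286 + 0.9·0.5714) ≈ 0.2727
After acoustic monitor='normal': P(faulty) = 0.1·0.2727 / (0.1·0.2727 + 0.6·0.7273) ≈ 0.0588
After pressure gauge='in-range': P(faulty) = 0.45·0.0588 / (0.45·0.0588 + 0.9·0.9412) ≈ 0.0303
After pressure gauge='in-range': P(faulty) = 0.45·0.0303 / (0.45·0.0303 + 0.9·0.9697) ≈ 0.0154
After pressure gauge='in-range': P(faulty) = 0.45·0.0154 / (0.45·0.0154 + 0.9·0.9846) ≈ 0.0078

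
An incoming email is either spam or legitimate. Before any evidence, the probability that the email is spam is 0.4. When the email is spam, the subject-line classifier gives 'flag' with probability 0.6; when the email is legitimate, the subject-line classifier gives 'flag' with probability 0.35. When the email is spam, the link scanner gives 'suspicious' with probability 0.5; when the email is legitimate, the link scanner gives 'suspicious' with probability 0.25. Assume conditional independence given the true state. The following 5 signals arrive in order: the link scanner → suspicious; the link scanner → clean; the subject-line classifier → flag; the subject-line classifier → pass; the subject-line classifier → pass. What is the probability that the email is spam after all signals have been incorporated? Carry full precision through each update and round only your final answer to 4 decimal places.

After the link scanner='suspicious': P(spam) = 0.5·0.4000 / (0.5·0.4000 + 0.25·0.6000) ≈ 0.5714
After the link scanner='clean': P(spam) = 0.5·0.5714 / (0.5·0.5714 + 0.75·0.4286) ≈ 0.4706
After the subject-line classifier='flag': P(spam) = 0.6·0.4706 / (0.6·0.4706 + 0.35·0.5294) ≈ 0.6038
After the subject-line classifier='pass': P(spam) = 0.4·0.6038 / (0.4·0.6038 + 0.65·0.3962) ≈ 0.4839
After the subject-line classifier='pass': P(spam) = 0.4·0.4839 / (0.4·0.4839 + 0.65·0.5161) ≈ 0.3659

0.3659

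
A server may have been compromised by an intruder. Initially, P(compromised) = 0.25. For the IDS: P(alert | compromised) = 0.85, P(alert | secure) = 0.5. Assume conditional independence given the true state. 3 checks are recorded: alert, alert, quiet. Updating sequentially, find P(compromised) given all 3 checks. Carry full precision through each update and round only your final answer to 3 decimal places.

After 'alert': P(compromised) = 0.85·0.2500 / (0.85·0.2500 + 0.5·0.7500) ≈ 0.3617
After 'alert': P(compromised) = 0.85·0.3617 / (0.85·0.3617 + 0.5·0.6383) ≈ 0.4907
After 'quiet': P(compromised) = 0.15·0.4907 / (0.15·0.4907 + 0.5·0.5093) ≈ 0.2242

0.224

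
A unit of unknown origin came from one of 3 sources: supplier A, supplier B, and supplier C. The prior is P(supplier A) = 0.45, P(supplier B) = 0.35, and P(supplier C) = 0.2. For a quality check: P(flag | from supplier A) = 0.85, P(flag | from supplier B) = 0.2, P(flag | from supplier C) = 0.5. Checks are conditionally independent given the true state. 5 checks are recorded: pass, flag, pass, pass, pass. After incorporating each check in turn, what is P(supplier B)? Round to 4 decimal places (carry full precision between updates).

After 'pass': normaliser = 0.15·0.4500 + 0.8·0.3500 + 0.5·0.2000; P(supplier A) ≈ 0.1508, P(supplier B) ≈ 0.6257, P(supplier C) ≈ 0.2235
After 'flag': normaliser = 0.85·0.1508 + 0.2·0.6257 + 0.5·0.2235; P(supplier A) ≈ 0.3512, P(supplier B) ≈ 0.3428, P(supplier C) ≈ 0.3060
After 'pass': normaliser = 0.15·0.3512 + 0.8·0.3428 + 0.5·0.3060; P(supplier A) ≈ 0.1098, P(supplier B) ≈ 0.5714, P(supplier C) ≈ 0.3189
After 'pass': normaliser = 0.15·0.1098 + 0.8·0.5714 + 0.5·0.3189; P(supplier A) ≈ 0.0260, P(supplier B) ≈ 0.7221, P(supplier C) ≈ 0.2519
After 'pass': normaliser = 0.15·0.0260 + 0.8·0.7221 + 0.5·0.2519; P(supplier A) ≈ 0.0055, P(supplier B) ≈ 0.8165, P(supplier C) ≈ 0.1780

0.8165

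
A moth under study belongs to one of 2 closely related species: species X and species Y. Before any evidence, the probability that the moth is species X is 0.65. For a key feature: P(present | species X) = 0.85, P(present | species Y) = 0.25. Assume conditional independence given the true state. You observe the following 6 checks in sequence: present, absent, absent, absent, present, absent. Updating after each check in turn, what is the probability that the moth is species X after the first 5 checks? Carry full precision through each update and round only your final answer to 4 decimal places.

0.1466

Each posterior becomes the prior for the next update.
After 'present': P(species X) = 0.85·0.6500 / (0.85·0.6500 + 0.25·0.3500) ≈ 0.8633
After 'absent': P(species X) = 0.15·0.8633 / (0.15·0.8633 + 0.75·0.1367) ≈ 0.5581
After 'absent': P(species X) = 0.15·0.5581 / (0.15·0.5581 + 0.75·0.4419) ≈ 0.2016
After 'absent': P(species X) = 0.15·0.2016 / (0.15·0.2016 + 0.75·0.7984) ≈ 0.0481
After 'present': P(species X) = 0.85·0.0481 / (0.85·0.0481 + 0.25·0.9519) ≈ 0.1466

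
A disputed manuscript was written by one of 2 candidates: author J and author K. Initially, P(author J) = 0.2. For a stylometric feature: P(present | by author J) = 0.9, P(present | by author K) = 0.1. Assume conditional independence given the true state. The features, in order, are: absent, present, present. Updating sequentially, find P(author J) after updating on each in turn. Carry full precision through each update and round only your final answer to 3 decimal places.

0.692

After 'absent': P(author J) = 0.1·0.2000 / (0.1·0.2000 + 0.9·0.8000) ≈ 0.0270
After 'present': P(author J) = 0.9·0.0270 / (0.9·0.0270 + 0.1·0.9730) ≈ 0.2000
After 'present': P(author J) = 0.9·0.2000 / (0.9·0.2000 + 0.1·0.8000) ≈ 0.6923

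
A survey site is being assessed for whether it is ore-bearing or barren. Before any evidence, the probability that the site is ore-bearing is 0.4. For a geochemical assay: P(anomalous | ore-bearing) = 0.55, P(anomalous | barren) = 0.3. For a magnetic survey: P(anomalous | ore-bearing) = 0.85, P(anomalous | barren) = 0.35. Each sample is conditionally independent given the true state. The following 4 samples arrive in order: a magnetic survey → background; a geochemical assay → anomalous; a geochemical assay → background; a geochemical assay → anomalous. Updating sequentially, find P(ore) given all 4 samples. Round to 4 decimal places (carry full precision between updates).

After a magnetic survey='background': P(ore) = 0.15·0.4000 / (0.15·0.4000 + 0.65·0.6000) ≈ 0.1333
After a geochemical assay='anomalous': P(ore) = 0.55·0.1333 / (0.55·0.1333 + 0.3·0.8667) ≈ 0.2200
After a geochemical assay='background': P(ore) = 0.45·0.2200 / (0.45·0.2200 + 0.7·0.7800) ≈ 0.1535
After a geochemical assay='anomalous': P(ore) = 0.55·0.1535 / (0.55·0.1535 + 0.3·0.8465) ≈ 0.2495

0.2495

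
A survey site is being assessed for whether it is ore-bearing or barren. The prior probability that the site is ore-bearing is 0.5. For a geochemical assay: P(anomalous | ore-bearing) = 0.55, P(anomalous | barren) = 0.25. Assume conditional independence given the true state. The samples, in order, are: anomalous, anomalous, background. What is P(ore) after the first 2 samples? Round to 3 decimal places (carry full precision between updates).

After 'anomalous': P(ore) = 0.55·0.5000 / (0.55·0.5000 + 0.25·0.5000) ≈ 0.6875
After 'anomalous': P(ore) = 0.55·0.6875 / (0.55·0.6875 + 0.25·0.3125) ≈ 0.8288

0.829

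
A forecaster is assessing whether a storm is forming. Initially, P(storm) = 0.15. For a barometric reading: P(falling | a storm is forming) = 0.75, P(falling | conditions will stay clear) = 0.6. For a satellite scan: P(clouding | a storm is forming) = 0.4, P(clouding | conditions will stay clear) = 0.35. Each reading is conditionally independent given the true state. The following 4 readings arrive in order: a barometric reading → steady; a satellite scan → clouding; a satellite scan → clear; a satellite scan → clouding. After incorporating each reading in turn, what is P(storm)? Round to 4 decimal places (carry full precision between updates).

0.1174

After a barometric reading='steady': P(storm) = 0.25·0.1500 / (0.25·0.1500 + 0.4·0.8500) ≈ 0.0993
After a satellite scan='clouding': P(storm) = 0.4·0.0993 / (0.4·0.0993 + 0.35·0.9007) ≈ 0.1119
After a satellite scan='clear': P(storm) = 0.6·0.1119 / (0.6·0.1119 + 0.65·0.8881) ≈ 0.1042
After a satellite scan='clouding': P(storm) = 0.4·0.1042 / (0.4·0.1042 + 0.35·0.8958) ≈ 0.1174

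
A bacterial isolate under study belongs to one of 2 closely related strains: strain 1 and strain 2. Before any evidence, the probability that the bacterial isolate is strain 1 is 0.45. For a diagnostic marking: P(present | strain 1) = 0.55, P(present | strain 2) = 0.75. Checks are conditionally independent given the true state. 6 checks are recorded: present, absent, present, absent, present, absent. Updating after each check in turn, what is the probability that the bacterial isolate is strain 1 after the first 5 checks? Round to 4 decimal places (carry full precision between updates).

After 'present': P(strain 1) = 0.55·0.4500 / (0.55·0.4500 + 0.75·0.5500) ≈ 0.3750
After 'absent': P(strain 1) = 0.45·0.3750 / (0.45·0.3750 + 0.25·0.6250) ≈ 0.5192
After 'present': P(strain 1) = 0.55·0.5192 / (0.55·0.5192 + 0.75·0.4808) ≈ 0.4420
After 'absent': P(strain 1) = 0.45·0.4420 / (0.45·0.4420 + 0.25·0.5580) ≈ 0.5877
After 'present': P(strain 1) = 0.55·0.5877 / (0.55·0.5877 + 0.75·0.4123) ≈ 0.5111

0.5111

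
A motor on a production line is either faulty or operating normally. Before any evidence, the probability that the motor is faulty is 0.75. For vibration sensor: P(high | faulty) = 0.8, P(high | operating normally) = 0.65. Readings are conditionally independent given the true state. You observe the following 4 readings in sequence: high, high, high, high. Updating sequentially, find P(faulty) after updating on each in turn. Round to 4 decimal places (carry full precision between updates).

0.8732

After 'high': P(faulty) = 0.8·0.7500 / (0.8·0.7500 + 0.65·0.2500) ≈ 0.7869
After 'high': P(faulty) = 0.8·0.7869 / (0.8·0.7869 + 0.65·0.2131) ≈ 0.8196
After 'high': P(faulty) = 0.8·0.8196 / (0.8·0.8196 + 0.65·0.1804) ≈ 0.8483
After 'high': P(faulty) = 0.8·0.8483 / (0.8·0.8483 + 0.65·0.1517) ≈ 0.8732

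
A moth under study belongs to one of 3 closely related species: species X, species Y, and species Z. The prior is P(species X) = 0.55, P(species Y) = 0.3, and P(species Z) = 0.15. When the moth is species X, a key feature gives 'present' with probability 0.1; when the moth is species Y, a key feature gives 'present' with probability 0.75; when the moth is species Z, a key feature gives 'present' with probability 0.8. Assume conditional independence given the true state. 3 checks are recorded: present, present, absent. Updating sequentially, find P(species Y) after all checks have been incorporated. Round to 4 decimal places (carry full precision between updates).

Apply Bayes' rule sequentially, carrying P(species Y) forward.
After 'present': normaliser = 0.1·0.5500 + 0.75·0.3000 + 0.8·0.1500; P(species X) ≈ 0.1375, P(species Y) ≈ 0.5625, P(species Z) ≈ 0.3000
After 'present': normaliser = 0.1·0.1375 + 0.75·0.5625 + 0.8·0.3000; P(species X) ≈ 0.0204, P(species Y) ≈ 0.6244, P(species Z) ≈ 0.3552
After 'absent': normaliser = 0.9·0.0204 + 0.25·0.6244 + 0.2·0.3552; P(species X) ≈ 0.0746, P(species Y) ≈ 0.6360, P(species Z) ≈ 0.2894

0.6360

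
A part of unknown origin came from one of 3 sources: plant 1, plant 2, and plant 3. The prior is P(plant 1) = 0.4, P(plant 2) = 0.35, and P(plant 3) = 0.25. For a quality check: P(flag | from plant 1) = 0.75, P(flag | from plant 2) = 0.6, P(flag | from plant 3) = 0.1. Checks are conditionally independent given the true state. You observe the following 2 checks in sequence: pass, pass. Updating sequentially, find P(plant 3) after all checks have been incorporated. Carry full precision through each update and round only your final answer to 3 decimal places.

0.714

Apply Bayes' rule sequentially, carrying P(plant 3) forward.
After 'pass': normaliser = 0.25·0.4000 + 0.4·0.3500 + 0.9·0.2500; P(plant 1) ≈ 0.2151, P(plant 2) ≈ 0.3011, P(plant 3) ≈ 0.4839
After 'pass': normaliser = 0.25·0.2151 + 0.4·0.3011 + 0.9·0.4839; P(plant 1) ≈ 0.0882, P(plant 2) ≈ 0.1975, P(plant 3) ≈ 0.7143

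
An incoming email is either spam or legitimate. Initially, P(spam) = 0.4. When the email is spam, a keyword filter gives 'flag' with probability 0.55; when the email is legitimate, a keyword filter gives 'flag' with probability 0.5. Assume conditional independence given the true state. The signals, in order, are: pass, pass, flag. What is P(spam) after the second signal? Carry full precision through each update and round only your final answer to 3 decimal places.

After 'pass': P(spam) = 0.45·0.4000 / (0.45·0.4000 + 0.5·0.6000) ≈ 0.3750
After 'pass': P(spam) = 0.45·0.3750 / (0.45·0.3750 + 0.5·0.6250) ≈ 0.3506

0.351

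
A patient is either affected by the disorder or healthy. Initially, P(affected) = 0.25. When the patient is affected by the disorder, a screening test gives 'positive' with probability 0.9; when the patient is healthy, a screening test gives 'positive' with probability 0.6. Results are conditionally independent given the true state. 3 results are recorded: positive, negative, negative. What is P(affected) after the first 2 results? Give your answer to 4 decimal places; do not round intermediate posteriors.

Apply Bayes' rule sequentially, carrying P(affected) forward.
After 'positive': P(affected) = 0.9·0.2500 / (0.9·0.2500 + 0.6·0.7500) ≈ 0.3333
After 'negative': P(affected) = 0.1·0.3333 / (0.1·0.3333 + 0.4·0.6667) ≈ 0.1111

0.1111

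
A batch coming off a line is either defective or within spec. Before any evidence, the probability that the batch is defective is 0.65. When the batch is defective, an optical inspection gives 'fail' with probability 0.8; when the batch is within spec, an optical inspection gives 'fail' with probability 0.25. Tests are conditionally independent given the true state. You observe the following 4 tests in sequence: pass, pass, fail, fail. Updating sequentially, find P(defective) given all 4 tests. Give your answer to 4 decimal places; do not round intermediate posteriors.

After 'pass': P(defective) = 0.2·0.6500 / (0.2·0.6500 + 0.75·0.3500) ≈ 0.3312
After 'pass': P(defective) = 0.2·0.3312 / (0.2·0.3312 + 0.75·0.6688) ≈ 0.1167
After 'fail': P(defective) = 0.8·0.1167 / (0.8·0.1167 + 0.25·0.8833) ≈ 0.2971
After 'fail': P(defective) = 0.8·0.2971 / (0.8·0.2971 + 0.25·0.7029) ≈ 0.5749

0.5749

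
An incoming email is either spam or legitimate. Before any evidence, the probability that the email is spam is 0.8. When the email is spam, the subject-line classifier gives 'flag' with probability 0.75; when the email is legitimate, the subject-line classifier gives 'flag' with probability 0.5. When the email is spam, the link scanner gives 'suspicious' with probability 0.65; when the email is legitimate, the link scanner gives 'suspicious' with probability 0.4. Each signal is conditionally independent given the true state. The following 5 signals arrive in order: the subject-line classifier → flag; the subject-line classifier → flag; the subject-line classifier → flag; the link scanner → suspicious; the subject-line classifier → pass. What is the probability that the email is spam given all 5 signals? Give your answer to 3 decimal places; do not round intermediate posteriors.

After the subject-line classifier='flag': P(spam) = 0.75·0.8000 / (0.75·0.8000 + 0.5·0.2000) ≈ 0.8571
After the subject-line classifier='flag': P(spam) = 0.75·0.8571 / (0.75·0.8571 + 0.5·0.1429) ≈ 0.9000
After the subject-line classifier='flag': P(spam) = 0.75·0.9000 / (0.75·0.9000 + 0.5·0.1000) ≈ 0.9310
After the link scanner='suspicious': P(spam) = 0.65·0.9310 / (0.65·0.9310 + 0.4·0.0690) ≈ 0.9564
After the subject-line classifier='pass': P(spam) = 0.25·0.9564 / (0.25·0.9564 + 0.5·0.0436) ≈ 0.9164

0.916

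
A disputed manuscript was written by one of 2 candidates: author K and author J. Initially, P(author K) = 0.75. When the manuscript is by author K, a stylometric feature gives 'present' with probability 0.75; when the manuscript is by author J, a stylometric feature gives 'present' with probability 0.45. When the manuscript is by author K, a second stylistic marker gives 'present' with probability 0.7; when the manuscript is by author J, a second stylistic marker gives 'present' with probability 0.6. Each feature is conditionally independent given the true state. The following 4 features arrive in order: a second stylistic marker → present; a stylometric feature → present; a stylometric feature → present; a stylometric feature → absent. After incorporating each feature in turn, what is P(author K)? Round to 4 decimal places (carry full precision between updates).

0.8155

After a second stylistic marker='present': P(author K) = 0.7·0.7500 / (0.7·0.7500 + 0.6·0.2500) ≈ 0.7778
After a stylometric feature='present': P(author K) = 0.75·0.7778 / (0.75·0.7778 + 0.45·0.2222) ≈ 0.8537
After a stylometric feature='present': P(author K) = 0.75·0.8537 / (0.75·0.8537 + 0.45·0.1463) ≈ 0.9067
After a stylometric feature='absent': P(author K) = 0.25·0.9067 / (0.25·0.9067 + 0.55·0.0933) ≈ 0.8155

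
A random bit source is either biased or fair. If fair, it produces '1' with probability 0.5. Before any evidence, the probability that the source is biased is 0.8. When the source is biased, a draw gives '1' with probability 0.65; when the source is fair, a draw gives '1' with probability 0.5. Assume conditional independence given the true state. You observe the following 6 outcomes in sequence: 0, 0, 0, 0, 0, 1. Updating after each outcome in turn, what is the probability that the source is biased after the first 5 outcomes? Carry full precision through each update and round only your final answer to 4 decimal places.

After '0': P(biased) = 0.35·0.8000 / (0.35·0.8000 + 0.5·0.2000) ≈ 0.7368
After '0': P(biased) = 0.35·0.7368 / (0.35·0.7368 + 0.5·0.2632) ≈ 0.6622
After '0': P(biased) = 0.35·0.6622 / (0.35·0.6622 + 0.5·0.3378) ≈ 0.5784
After '0': P(biased) = 0.35·0.5784 / (0.35·0.5784 + 0.5·0.4216) ≈ 0.4899
After '0': P(biased) = 0.35·0.4899 / (0.35·0.4899 + 0.5·0.5101) ≈ 0.4020

0.4020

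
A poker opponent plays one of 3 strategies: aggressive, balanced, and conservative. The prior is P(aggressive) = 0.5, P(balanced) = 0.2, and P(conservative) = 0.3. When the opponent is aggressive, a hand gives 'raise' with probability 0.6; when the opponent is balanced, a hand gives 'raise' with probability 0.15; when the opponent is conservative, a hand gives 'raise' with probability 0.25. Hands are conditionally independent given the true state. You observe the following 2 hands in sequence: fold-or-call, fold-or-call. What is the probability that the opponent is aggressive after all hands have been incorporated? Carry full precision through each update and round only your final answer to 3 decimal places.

After 'fold-or-call': normaliser = 0.4·0.5000 + 0.85·0.2000 + 0.75·0.3000; P(aggressive) ≈ 0.3361, P(balanced) ≈ 0.2857, P(conservative) ≈ 0.3782
After 'fold-or-call': normaliser = 0.4·0.3361 + 0.85·0.2857 + 0.75·0.3782; P(aggressive) ≈ 0.2034, P(balanced) ≈ 0.3675, P(conservative) ≈ 0.4291

0.203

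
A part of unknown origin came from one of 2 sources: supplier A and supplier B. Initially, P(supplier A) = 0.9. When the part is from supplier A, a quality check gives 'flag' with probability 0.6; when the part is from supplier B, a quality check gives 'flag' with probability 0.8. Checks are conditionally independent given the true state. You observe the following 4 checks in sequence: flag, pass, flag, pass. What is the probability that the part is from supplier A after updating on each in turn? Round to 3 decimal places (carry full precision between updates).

0.953

After 'flag': P(supplier A) = 0.6·0.9000 / (0.6·0.9000 + 0.8·0.1000) ≈ 0.8710
After 'pass': P(supplier A) = 0.4·0.8710 / (0.4·0.8710 + 0.2·0.1290) ≈ 0.9310
After 'flag': P(supplier A) = 0.6·0.9310 / (0.6·0.9310 + 0.8·0.0690) ≈ 0.9101
After 'pass': P(supplier A) = 0.4·0.9101 / (0.4·0.9101 + 0.2·0.0899) ≈ 0.9529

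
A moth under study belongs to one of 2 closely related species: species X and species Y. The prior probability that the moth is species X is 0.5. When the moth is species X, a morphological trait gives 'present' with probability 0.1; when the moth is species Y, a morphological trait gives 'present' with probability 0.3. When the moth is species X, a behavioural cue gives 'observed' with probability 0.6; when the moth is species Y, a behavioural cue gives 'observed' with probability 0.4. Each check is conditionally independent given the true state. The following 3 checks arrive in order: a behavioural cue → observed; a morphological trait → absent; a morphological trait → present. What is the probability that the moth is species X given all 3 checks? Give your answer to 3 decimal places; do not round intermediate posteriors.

0.391

After a behavioural cue='observed': P(species X) = 0.6·0.5000 / (0.6·0.5000 + 0.4·0.5000) ≈ 0.6000
After a morphological trait='absent': P(species X) = 0.9·0.6000 / (0.9·0.6000 + 0.7·0.4000) ≈ 0.6585
After a morphological trait='present': P(species X) = 0.1·0.6585 / (0.1·0.6585 + 0.3·0.3415) ≈ 0.3913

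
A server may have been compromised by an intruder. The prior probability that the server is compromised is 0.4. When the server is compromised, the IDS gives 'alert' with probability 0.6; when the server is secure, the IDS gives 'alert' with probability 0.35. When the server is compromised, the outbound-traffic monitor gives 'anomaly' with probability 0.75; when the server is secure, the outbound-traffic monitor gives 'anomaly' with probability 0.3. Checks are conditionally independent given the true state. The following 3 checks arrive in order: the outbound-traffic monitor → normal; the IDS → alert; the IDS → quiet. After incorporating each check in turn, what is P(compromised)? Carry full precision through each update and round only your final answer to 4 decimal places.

Each posterior becomes the prior for the next update.
After the outbound-traffic monitor='normal': P(compromised) = 0.25·0.4000 / (0.25·0.4000 + 0.7·0.6000) ≈ 0.1923
After the IDS='alert': P(compromised) = 0.6·0.1923 / (0.6·0.1923 + 0.35·0.8077) ≈ 0.2899
After the IDS='quiet': P(compromised) = 0.4·0.2899 / (0.4·0.2899 + 0.65·0.7101) ≈ 0.2008

0.2008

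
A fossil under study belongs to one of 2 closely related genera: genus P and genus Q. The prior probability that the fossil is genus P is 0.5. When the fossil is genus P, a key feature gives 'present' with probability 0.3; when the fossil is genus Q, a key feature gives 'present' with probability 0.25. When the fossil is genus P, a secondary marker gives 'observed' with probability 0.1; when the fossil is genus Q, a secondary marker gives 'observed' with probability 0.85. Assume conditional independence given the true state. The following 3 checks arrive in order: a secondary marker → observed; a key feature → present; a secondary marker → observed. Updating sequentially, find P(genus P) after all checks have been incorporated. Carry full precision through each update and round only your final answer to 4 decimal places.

0.0163

After a secondary marker='observed': P(genus P) = 0.1·0.5000 / (0.1·0.5000 + 0.85·0.5000) ≈ 0.1053
After a key feature='present': P(genus P) = 0.3·0.1053 / (0.3·0.1053 + 0.25·0.8947) ≈ 0.1237
After a secondary marker='observed': P(genus P) = 0.1·0.1237 / (0.1·0.1237 + 0.85·0.8763) ≈ 0.0163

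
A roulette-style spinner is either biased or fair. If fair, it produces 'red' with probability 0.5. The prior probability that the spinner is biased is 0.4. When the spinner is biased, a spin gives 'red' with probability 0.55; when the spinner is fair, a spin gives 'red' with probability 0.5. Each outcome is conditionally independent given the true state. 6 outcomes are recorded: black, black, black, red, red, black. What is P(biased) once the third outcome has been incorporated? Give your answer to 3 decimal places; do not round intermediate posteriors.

After 'black': P(biased) = 0.45·0.4000 / (0.45·0.4000 + 0.5·0.6000) ≈ 0.3750
After 'black': P(biased) = 0.45·0.3750 / (0.45·0.3750 + 0.5·0.6250) ≈ 0.3506
After 'black': P(biased) = 0.45·0.3506 / (0.45·0.3506 + 0.5·0.6494) ≈ 0.3271

0.327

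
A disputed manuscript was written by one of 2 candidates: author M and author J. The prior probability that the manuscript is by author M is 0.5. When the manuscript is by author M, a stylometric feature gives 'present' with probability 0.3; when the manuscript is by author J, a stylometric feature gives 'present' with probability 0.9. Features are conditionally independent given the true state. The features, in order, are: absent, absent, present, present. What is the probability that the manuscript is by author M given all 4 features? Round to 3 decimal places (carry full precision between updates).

Apply Bayes' rule sequentially, carrying P(author M) forward.
After 'absent': P(author M) = 0.7·0.5000 / (0.7·0.5000 + 0.1·0.5000) ≈ 0.8750
After 'absent': P(author M) = 0.7·0.8750 / (0.7·0.8750 + 0.1·0.1250) ≈ 0.9800
After 'present': P(author M) = 0.3·0.9800 / (0.3·0.9800 + 0.9·0.0200) ≈ 0.9423
After 'present': P(author M) = 0.3·0.9423 / (0.3·0.9423 + 0.9·0.0577) ≈ 0.8448

0.845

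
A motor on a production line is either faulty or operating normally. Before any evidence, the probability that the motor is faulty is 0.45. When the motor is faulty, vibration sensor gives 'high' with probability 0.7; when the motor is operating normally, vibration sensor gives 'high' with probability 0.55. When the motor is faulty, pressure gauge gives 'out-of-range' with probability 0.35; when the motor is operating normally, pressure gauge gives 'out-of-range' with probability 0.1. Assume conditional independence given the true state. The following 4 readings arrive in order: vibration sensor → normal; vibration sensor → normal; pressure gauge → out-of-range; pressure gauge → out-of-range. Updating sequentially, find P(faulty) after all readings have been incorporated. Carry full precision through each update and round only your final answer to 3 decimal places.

0.817

After vibration sensor='normal': P(faulty) = 0.3·0.4500 / (0.3·0.4500 + 0.45·0.5500) ≈ 0.3529
After vibration sensor='normal': P(faulty) = 0.3·0.3529 / (0.3·0.3529 + 0.45·0.6471) ≈ 0.2667
After pressure gauge='out-of-range': P(faulty) = 0.35·0.2667 / (0.35·0.2667 + 0.1·0.7333) ≈ 0.5600
After pressure gauge='out-of-range': P(faulty) = 0.35·0.5600 / (0.35·0.5600 + 0.1·0.4400) ≈ 0.8167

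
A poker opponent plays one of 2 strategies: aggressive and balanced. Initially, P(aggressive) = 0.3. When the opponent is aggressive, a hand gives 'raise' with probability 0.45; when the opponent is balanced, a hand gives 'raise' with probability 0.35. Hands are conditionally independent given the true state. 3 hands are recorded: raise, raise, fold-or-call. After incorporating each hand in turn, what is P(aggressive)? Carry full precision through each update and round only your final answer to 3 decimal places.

Each posterior becomes the prior for the next update.
After 'raise': P(aggressive) = 0.45·0.3000 / (0.45·0.3000 + 0.35·0.7000) ≈ 0.3553
After 'raise': P(aggressive) = 0.45·0.3553 / (0.45·0.3553 + 0.35·0.6447) ≈ 0.4147
After 'fold-or-call': P(aggressive) = 0.55·0.4147 / (0.55·0.4147 + 0.65·0.5853) ≈ 0.3748

0.375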